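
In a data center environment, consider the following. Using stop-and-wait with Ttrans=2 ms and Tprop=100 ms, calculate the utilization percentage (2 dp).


Given: Ttrans = 2 ms, Tprop = 100 ms
RTT = 2 * Tprop = 2 * 100 = 200 ms
U = Ttrans / (Ttrans + RTT)
U = 2 / (2 + 200)
U = 2 / 202 = 0.009901
U% = 0.99%

0.99


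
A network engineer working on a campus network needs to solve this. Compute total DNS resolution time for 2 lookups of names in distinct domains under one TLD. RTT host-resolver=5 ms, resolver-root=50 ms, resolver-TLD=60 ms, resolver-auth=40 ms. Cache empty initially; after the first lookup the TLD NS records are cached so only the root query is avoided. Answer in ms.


Lookup 1 (cold cache): local + root + TLD + auth = 5 + 50 + 60 + 40 = 155 ms
Lookups 2..2 (TLD NS cached -> skip root; new domain -> still ask TLD and auth): local + TLD + auth = 5 + 60 + 40 = 105 ms each
Remaining 1 lookups: 1 * 105 = 105 ms
Total = 155 + 105 = 260 ms

260


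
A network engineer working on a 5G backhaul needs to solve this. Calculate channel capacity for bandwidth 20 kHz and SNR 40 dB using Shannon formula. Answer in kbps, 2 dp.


Given: B = 20 kHz, SNR = 40 dB
SNR linear = 10^(40/10) = 10000
1 + SNR = 10001
log2(10001) = 13.2878566418
C = 20 * 1000 * 13.2878566418 = 265757.1328 bps
C = 265.757133 kbps -> 265.76 kbps (2 dp)

265.76


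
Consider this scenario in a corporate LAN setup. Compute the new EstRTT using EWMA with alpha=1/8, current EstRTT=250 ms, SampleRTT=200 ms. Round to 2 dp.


Given: EstRTT = 250 ms, SampleRTT = 200 ms, alpha = 1/8
New EstRTT = (1 - alpha) * EstRTT + alpha * SampleRTT
(7/8) * 250 = 218.75
(1/8) * 200 = 25
New EstRTT = 218.75 + 25 = 243.75 ms -> 243.75 ms (2 dp)

243.75


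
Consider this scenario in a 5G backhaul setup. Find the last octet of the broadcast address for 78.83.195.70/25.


Given: IP = 78.83.195.70, prefix = /25
Host bits = 32 - 25 = 7
Network last octet = 70 AND mask = 0
Host part size = 2^7 - 1 = 127
Broadcast last octet = 0 OR 127 = 127

127


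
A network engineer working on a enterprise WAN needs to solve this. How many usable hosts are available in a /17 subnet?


Given: subnet mask /17
Host bits = 32 - 17 = 15
Total addresses = 2^15 = 32768
Usable hosts = 32768 - 2 (network + broadcast) = 32766

32766


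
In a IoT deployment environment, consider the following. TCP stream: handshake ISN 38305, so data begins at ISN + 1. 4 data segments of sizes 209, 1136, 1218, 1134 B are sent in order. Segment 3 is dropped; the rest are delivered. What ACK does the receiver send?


SYN uses sequence number 38305; first data byte = ISN + 1 = 38306.
Segment 1: SEQ = 38306, len = 209 B, covers [38306, 38514]
Segment 2: SEQ = 38515, len = 1136 B, covers [38515, 39650]
Segment 3: SEQ = 39651, len = 1218 B, covers [39651, 40868] [LOST]
Segment 4: SEQ = 40869, len = 1134 B, covers [40869, 42002]
In-order data received: bytes [38306, 39650] (segments 1..2).
Segment 3 missing -> gap begins at byte 39651; later segments buffered out of order.
Cumulative ACK = next expected in-order byte = 38306 + 209 + 1136 = 39651

39651


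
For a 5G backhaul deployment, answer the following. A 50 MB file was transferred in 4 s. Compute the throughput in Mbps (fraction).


Given: file = 50 MB, time = 4 s
File in Mb = 50 * 8 = 400 Mb
Throughput = 400 / 4 Mbps
Throughput = 100 Mbps

100


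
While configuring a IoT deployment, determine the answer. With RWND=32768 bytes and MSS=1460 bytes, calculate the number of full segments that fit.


Given: RWND = 32768 bytes, MSS = 1460 bytes
Full segments = floor(RWND / MSS)
Full segments = floor(32768 / 1460)
Full segments = floor(22.4438) = 22

22


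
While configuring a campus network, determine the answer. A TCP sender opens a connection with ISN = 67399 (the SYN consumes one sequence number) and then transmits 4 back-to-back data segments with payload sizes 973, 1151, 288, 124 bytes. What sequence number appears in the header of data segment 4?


The SYN occupies sequence number ISN = 67399, so the first data byte is ISN + 1 = 67400.
SEQ of data segment i = (ISN + 1) + sum of payload sizes of segments 1..i-1.
Segment 1: SEQ = 67400, payload = 973 bytes
Segment 2: SEQ = 68373, payload = 1151 bytes
Segment 3: SEQ = 69524, payload = 288 bytes
Segment 4: SEQ = 69812, payload = 124 bytes
SEQ of segment 4 = 67400 + 973 + 1151 + 288 = 69812

69812


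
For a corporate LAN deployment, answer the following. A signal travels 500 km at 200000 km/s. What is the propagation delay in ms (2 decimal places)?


Given: distance = 500 km, speed = 200000 km/s
Delay = distance / speed = 500 / 200000 seconds
Delay in ms = 500 * 1000 / 200000
Delay = 2.5000 ms
Rounded to 2 dp = 2.50 ms

2.50


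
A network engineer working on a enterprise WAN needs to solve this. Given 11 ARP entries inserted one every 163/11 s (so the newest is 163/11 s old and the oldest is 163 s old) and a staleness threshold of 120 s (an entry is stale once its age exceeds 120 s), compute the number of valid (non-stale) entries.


Ages are k * 163/11 s for k = 1..11 (spacing = 14.8182 s).
Entry k is valid iff k * 163/11 <= 120 iff k <= 11 * 120 / 163 = 8.0982
n_valid = floor(8.0982) = 8
(n_stale = 11 - 8 = 3)

8


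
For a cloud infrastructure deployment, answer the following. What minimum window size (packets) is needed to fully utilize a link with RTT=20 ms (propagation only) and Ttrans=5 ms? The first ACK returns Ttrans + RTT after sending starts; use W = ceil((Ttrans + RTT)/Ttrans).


Given: Ttrans = 5 ms, RTT = 20 ms (= 2 * Tprop, Tprop = 10 ms)
Time until first ACK returns = Ttrans + RTT = 5 + 20 = 25 ms
Need W * Ttrans >= Ttrans + RTT  ->  W >= (Ttrans + RTT) / Ttrans
(Ttrans + RTT) / Ttrans = 25 / 5 = 5
W_min = ceil(5) = 5

5


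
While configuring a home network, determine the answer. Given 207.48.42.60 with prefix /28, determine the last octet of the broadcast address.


Given: IP = 207.48.42.60, prefix = /28
Host bits = 32 - 28 = 4
Network last octet = 60 AND mask = 48
Host part size = 2^4 - 1 = 15
Broadcast last octet = 48 OR 15 = 63

63


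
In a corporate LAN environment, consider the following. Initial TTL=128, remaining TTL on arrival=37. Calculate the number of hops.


Given: initial TTL = 128, received TTL = 37
Hops = initial TTL - received TTL
Hops = 128 - 37 = 91

91


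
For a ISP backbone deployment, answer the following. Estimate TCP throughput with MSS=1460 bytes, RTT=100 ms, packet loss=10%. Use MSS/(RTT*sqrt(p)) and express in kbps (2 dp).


Given: MSS = 1460 bytes, RTT = 100 ms, loss = 10%
RTT in seconds = 100 / 1000 = 0.1
Loss rate = 10% = 0.1
sqrt(loss) = sqrt(0.1) = 0.316227766017
Throughput (bytes/s) = 1460 / (0.1 * 0.316227766017) = 46169.2538
Throughput (kbps) = 46169.2538 * 8 / 1000 = 369.354031 -> 369.35 kbps (2 dp)

369.35


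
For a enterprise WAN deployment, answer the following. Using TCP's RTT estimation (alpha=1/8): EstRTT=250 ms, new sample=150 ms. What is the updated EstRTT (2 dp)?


Given: EstRTT = 250 ms, SampleRTT = 150 ms, alpha = 1/8
New EstRTT = (1 - alpha) * EstRTT + alpha * SampleRTT
(7/8) * 250 = 218.75
(1/8) * 150 = 18.75
New EstRTT = 218.75 + 18.75 = 237.5 ms -> 237.50 ms (2 dp)

237.50


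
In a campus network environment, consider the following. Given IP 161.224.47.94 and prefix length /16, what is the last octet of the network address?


Given: IP = 161.224.47.94, prefix = /16
Subnet mask = 255.255.0.0
Last octet of IP: 94
Last octet of mask: 0
Network last octet = 94 AND 0 = 0

0


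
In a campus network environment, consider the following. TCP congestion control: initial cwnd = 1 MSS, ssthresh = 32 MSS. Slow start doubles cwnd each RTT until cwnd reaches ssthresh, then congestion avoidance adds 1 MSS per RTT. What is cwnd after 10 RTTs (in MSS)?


RTT 0: cwnd = 1 MSS (initial)
RTT 1: cwnd = 2 MSS (slow start, doubled)
RTT 2: cwnd = 4 MSS (slow start, doubled)
RTT 3: cwnd = 8 MSS (slow start, doubled)
RTT 4: cwnd = 16 MSS (slow start, doubled)
RTT 5: cwnd = 32 MSS (slow start, doubled)
RTT 6: cwnd = 33 MSS (congestion avoidance, +1)
RTT 7: cwnd = 34 MSS (congestion avoidance, +1)
RTT 8: cwnd = 35 MSS (congestion avoidance, +1)
RTT 9: cwnd = 36 MSS (congestion avoidance, +1)
RTT 10: cwnd = 37 MSS (congestion avoidance, +1)

37


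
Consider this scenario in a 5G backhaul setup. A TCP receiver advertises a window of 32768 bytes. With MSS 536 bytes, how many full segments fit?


Given: RWND = 32768 bytes, MSS = 536 bytes
Full segments = floor(RWND / MSS)
Full segments = floor(32768 / 536)
Full segments = floor(61.1343) = 61

61


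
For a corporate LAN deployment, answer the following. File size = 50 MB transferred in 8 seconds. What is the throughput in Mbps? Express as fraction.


Given: file = 50 MB, time = 8 s
File in Mb = 50 * 8 = 400 Mb
Throughput = 400 / 8 Mbps
Throughput = 50 Mbps

50


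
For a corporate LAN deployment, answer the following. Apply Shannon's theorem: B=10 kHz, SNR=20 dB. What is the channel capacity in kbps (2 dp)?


Given: B = 10 kHz, SNR = 20 dB
SNR linear = 10^(20/10) = 100
1 + SNR = 101
log2(101) = 6.6582114828
C = 10 * 1000 * 6.6582114828 = 66582.1148 bps
C = 66.582115 kbps -> 66.58 kbps (2 dp)

66.58


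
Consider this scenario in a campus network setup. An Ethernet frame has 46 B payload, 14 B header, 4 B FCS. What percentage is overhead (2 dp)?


Given: payload = 46 B, header = 14 B, trailer = 4 B
Overhead bytes = header + trailer = 14 + 4 = 18
Total frame = payload + overhead = 46 + 18 = 64
Overhead % = 18 / 64 * 100 = 28.1250% -> 28.13% (2 dp)

28.13


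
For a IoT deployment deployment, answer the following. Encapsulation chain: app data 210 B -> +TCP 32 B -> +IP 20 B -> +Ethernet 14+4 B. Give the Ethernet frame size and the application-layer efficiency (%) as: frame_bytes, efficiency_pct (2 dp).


TCP segment = 210 + 32 = 242 B
IP packet = 242 + 20 = 262 B
Ethernet frame = 262 + 14 + 4 = 280 B
Efficiency = app / frame = 210 / 280 = 0.750000 = 75.0000% -> 75.00% (2 dp)

280, 75.00


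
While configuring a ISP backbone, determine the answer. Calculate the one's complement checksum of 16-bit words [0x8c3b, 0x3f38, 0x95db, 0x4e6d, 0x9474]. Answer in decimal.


Given words: [0x8c3b, 0x3f38, 0x95db, 0x4e6d, 0x9474]
Step 1: Sum all words
Raw sum = 35899 + 16184 + 38363 + 20077 + 38004 = 148527
Step 2: Fold carry: (17455 + 2) = 17457
One's complement = ~17457 & 0xFFFF = 48078

48078


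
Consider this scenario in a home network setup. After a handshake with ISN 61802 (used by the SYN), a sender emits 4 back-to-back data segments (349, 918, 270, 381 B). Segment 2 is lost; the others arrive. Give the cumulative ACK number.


SYN uses sequence number 61802; first data byte = ISN + 1 = 61803.
Segment 1: SEQ = 61803, len = 349 B, covers [61803, 62151]
Segment 2: SEQ = 62152, len = 918 B, covers [62152, 63069] [LOST]
Segment 3: SEQ = 63070, len = 270 B, covers [63070, 63339]
Segment 4: SEQ = 63340, len = 381 B, covers [63340, 63720]
In-order data received: bytes [61803, 62151] (segments 1..1).
Segment 2 missing -> gap begins at byte 62152; later segments buffered out of order.
Cumulative ACK = next expected in-order byte = 61803 + 349 = 62152

62152


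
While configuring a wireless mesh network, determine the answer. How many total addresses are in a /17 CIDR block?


Given: CIDR prefix /17
Host bits = 32 - 17 = 15
Total addresses = 2^15 = 32768

32768


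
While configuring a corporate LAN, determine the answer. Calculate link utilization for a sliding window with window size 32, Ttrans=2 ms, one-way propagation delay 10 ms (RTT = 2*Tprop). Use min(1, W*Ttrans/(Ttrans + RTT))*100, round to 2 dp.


Given: W = 32, Ttrans = 2 ms, RTT = 20 ms (= 2 * Tprop, Tprop = 10 ms)
Cycle time = Ttrans + RTT = 2 + 20 = 22 ms (first packet sent until its ACK returns)
W * Ttrans = 32 * 2 = 64 ms of sending per cycle
W * Ttrans / (Ttrans + RTT) = 64 / 22 = 2.909091
U = min(1, 2.909091) = 1.000000
U% = 100.00%

100.00


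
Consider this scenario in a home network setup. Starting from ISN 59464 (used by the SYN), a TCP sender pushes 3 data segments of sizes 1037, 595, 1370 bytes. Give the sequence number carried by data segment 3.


The SYN occupies sequence number ISN = 59464, so the first data byte is ISN + 1 = 59465.
SEQ of data segment i = (ISN + 1) + sum of payload sizes of segments 1..i-1.
Segment 1: SEQ = 59465, payload = 1037 bytes
Segment 2: SEQ = 60502, payload = 595 bytes
Segment 3: SEQ = 61097, payload = 1370 bytes
SEQ of segment 3 = 59465 + 1037 + 595 = 61097

61097


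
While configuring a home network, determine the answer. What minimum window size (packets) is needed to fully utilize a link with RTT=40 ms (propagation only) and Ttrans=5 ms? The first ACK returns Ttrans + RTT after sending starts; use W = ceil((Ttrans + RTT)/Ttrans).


Given: Ttrans = 5 ms, RTT = 40 ms (= 2 * Tprop, Tprop = 20 ms)
Time until first ACK returns = Ttrans + RTT = 5 + 40 = 45 ms
Need W * Ttrans >= Ttrans + RTT  ->  W >= (Ttrans + RTT) / Ttrans
(Ttrans + RTT) / Ttrans = 45 / 5 = 9
W_min = ceil(9) = 9

9


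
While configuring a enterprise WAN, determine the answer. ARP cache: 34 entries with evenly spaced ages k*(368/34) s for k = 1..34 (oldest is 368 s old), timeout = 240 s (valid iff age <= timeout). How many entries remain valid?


Ages are k * 368/34 s for k = 1..34 (spacing = 10.8235 s).
Entry k is valid iff k * 368/34 <= 240 iff k <= 34 * 240 / 368 = 22.1739
n_valid = floor(22.1739) = 22
(n_stale = 34 - 22 = 12)

22


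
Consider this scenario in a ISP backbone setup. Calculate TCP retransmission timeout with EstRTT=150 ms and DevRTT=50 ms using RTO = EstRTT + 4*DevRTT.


Given: EstRTT = 150 ms, DevRTT = 50 ms
Timeout = EstRTT + 4 * DevRTT
4 * DevRTT = 4 * 50 = 200
Timeout = 150 + 200 = 350 ms

350


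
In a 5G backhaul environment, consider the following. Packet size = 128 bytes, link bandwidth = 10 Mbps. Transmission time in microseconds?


Given: packet = 128 bytes, bandwidth = 10 Mbps
Packet in bits = 128 * 8 = 1024 bits
Bandwidth = 10 * 10^6 = 10000000 bps
Time = 1024 / 10000000 seconds
Time in us = 1024 * 10^6 / 10000000 = 102.4

102.4


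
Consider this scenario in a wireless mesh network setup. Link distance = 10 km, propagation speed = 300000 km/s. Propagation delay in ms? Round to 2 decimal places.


Given: distance = 10 km, speed = 300000 km/s
Delay = distance / speed = 10 / 300000 seconds
Delay in ms = 10 * 1000 / 300000
Delay = 0.0333 ms
Rounded to 2 dp = 0.03 ms

0.03


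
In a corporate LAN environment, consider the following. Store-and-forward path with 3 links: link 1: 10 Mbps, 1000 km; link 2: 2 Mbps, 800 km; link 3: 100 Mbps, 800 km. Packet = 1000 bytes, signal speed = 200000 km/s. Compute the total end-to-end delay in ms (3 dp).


Packet = 1000 bytes = 8000 bits. Store-and-forward: sum (t_trans + t_prop) per link.
Link 1: t_trans = 8000/(10*10^6) s = 0.8000 ms; t_prop = 1000/200000 s = 5.0000 ms; subtotal = 5.8000 ms
Link 2: t_trans = 8000/(2*10^6) s = 4.0000 ms; t_prop = 800/200000 s = 4.0000 ms; subtotal = 8.0000 ms
Link 3: t_trans = 8000/(100*10^6) s = 0.0800 ms; t_prop = 800/200000 s = 4.0000 ms; subtotal = 4.0800 ms
End-to-end = 5.8000 + 8.0000 + 4.0800 = 17.8800 ms -> 17.880 ms (3 dp)

17.880


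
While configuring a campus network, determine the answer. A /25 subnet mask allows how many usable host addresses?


Given: subnet mask /25
Host bits = 32 - 25 = 7
Total addresses = 2^7 = 128
Usable hosts = 128 - 2 (network + broadcast) = 126

126


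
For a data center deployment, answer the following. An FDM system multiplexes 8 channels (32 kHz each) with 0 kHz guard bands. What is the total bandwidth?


Given: 8 channels, 32 kHz each, guard = 0 kHz
Channel bandwidth = 8 * 32 = 256 kHz
Guard bands = 7 gaps * 0 kHz = 0 kHz
Total = 256 + 0 = 256 kHz

256


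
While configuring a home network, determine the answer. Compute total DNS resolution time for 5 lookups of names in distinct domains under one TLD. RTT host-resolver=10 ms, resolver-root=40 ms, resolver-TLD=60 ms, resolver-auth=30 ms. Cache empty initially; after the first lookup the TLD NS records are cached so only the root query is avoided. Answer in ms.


Lookup 1 (cold cache): local + root + TLD + auth = 10 + 40 + 60 + 30 = 140 ms
Lookups 2..5 (TLD NS cached -> skip root; new domain -> still ask TLD and auth): local + TLD + auth = 10 + 60 + 30 = 100 ms each
Remaining 4 lookups: 4 * 100 = 400 ms
Total = 140 + 400 = 540 ms

540


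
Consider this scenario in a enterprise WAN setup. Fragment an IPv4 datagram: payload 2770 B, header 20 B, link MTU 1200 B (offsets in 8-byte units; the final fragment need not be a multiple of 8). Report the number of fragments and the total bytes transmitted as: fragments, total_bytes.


Max data per non-final fragment = floor((MTU - header)/8)*8 = floor((1200 - 20)/8)*8 = floor(1180/8)*8 = 1176 B
Final fragment needs no 8-byte alignment: it can carry up to MTU - header = 1180 B
Non-final fragments needed = ceil((payload - 1180) / 1176) = ceil(1590/1176) = ceil(1.3520) = 2
Number of fragments = 2 + 1 = 3
Fragment sizes (data): 2 * 1176 B + 418 B (last, 418 <= 1180 OK)
Total bytes sent = payload + n_frags * header = 2770 + 3*20 = 2770 + 60 = 2830 B

3, 2830


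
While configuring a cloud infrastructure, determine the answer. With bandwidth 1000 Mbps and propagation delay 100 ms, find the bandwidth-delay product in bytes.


Given: bandwidth = 1000 Mbps, delay = 100 ms
BDP in bits = 1000 * 10^6 * 100 / 1000
BDP in bits = 100000000
BDP in bytes = 100000000 / 8 = 12500000

12500000


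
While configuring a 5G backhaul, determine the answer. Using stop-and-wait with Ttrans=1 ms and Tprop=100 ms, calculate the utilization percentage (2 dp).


Given: Ttrans = 1 ms, Tprop = 100 ms
RTT = 2 * Tprop = 2 * 100 = 200 ms
U = Ttrans / (Ttrans + RTT)
U = 1 / (1 + 200)
U = 1 / 201 = 0.004975
U% = 0.50%

0.50


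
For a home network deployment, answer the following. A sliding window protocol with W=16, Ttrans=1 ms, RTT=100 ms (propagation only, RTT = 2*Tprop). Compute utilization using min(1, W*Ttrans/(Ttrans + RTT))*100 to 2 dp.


Given: W = 16, Ttrans = 1 ms, RTT = 100 ms (= 2 * Tprop, Tprop = 50 ms)
Cycle time = Ttrans + RTT = 1 + 100 = 101 ms (first packet sent until its ACK returns)
W * Ttrans = 16 * 1 = 16 ms of sending per cycle
W * Ttrans / (Ttrans + RTT) = 16 / 101 = 0.158416
U = min(1, 0.158416) = 0.158416
U% = 15.84%

15.84


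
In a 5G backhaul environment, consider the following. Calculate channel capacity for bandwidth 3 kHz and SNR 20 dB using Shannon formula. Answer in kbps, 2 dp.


Given: B = 3 kHz, SNR = 20 dB
SNR linear = 10^(20/10) = 100
1 + SNR = 101
log2(101) = 6.6582114828
C = 3 * 1000 * 6.6582114828 = 19974.6344 bps
C = 19.974634 kbps -> 19.97 kbps (2 dp)

19.97


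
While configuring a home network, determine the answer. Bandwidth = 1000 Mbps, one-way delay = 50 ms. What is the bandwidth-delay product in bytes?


Given: bandwidth = 1000 Mbps, delay = 50 ms
BDP in bits = 1000 * 10^6 * 50 / 1000
BDP in bits = 50000000
BDP in bytes = 50000000 / 8 = 6250000

6250000


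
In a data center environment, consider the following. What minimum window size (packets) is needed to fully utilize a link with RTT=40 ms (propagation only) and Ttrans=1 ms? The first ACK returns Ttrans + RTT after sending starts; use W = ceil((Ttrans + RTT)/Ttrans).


Given: Ttrans = 1 ms, RTT = 40 ms (= 2 * Tprop, Tprop = 20 ms)
Time until first ACK returns = Ttrans + RTT = 1 + 40 = 41 ms
Need W * Ttrans >= Ttrans + RTT  ->  W >= (Ttrans + RTT) / Ttrans
(Ttrans + RTT) / Ttrans = 41 / 1 = 41
W_min = ceil(41) = 41

41


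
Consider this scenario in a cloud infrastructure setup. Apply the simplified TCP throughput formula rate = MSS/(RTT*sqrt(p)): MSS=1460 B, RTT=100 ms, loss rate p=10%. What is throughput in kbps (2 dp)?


Given: MSS = 1460 bytes, RTT = 100 ms, loss = 10%
RTT in seconds = 100 / 1000 = 0.1
Loss rate = 10% = 0.1
sqrt(loss) = sqrt(0.1) = 0.316227766017
Throughput (bytes/s) = 1460 / (0.1 * 0.316227766017) = 46169.2538
Throughput (kbps) = 46169.2538 * 8 / 1000 = 369.354031 -> 369.35 kbps (2 dp)

369.35


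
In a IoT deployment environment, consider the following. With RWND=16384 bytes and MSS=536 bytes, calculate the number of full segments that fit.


Given: RWND = 16384 bytes, MSS = 536 bytes
Full segments = floor(RWND / MSS)
Full segments = floor(16384 / 536)
Full segments = floor(30.5672) = 30

30


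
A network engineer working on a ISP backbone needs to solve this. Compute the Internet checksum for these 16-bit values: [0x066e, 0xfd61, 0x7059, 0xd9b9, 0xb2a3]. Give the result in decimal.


Given words: [0x066e, 0xfd61, 0x7059, 0xd9b9, 0xb2a3]
Step 1: Sum all words
Raw sum = 1646 + 64865 + 28761 + 55737 + 45731 = 196740
Step 2: Fold carry: (132 + 3) = 135
One's complement = ~135 & 0xFFFF = 65400

65400


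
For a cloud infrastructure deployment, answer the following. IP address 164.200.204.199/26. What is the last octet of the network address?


Given: IP = 164.200.204.199, prefix = /26
Subnet mask = 255.255.255.192
Last octet of IP: 199
Last octet of mask: 192
Network last octet = 199 AND 192 = 192

192


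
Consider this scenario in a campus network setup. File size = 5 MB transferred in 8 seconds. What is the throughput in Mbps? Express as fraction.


Given: file = 5 MB, time = 8 s
File in Mb = 5 * 8 = 40 Mb
Throughput = 40 / 8 Mbps
Throughput = 5 Mbps

5


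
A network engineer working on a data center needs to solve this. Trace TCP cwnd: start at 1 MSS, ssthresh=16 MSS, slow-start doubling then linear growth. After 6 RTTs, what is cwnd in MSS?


RTT 0: cwnd = 1 MSS (initial)
RTT 1: cwnd = 2 MSS (slow start, doubled)
RTT 2: cwnd = 4 MSS (slow start, doubled)
RTT 3: cwnd = 8 MSS (slow start, doubled)
RTT 4: cwnd = 16 MSS (slow start, doubled)
RTT 5: cwnd = 17 MSS (congestion avoidance, +1)
RTT 6: cwnd = 18 MSS (congestion avoidance, +1)

18


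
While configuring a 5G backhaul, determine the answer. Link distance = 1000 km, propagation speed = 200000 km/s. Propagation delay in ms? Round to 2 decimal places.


Given: distance = 1000 km, speed = 200000 km/s
Delay = distance / speed = 1000 / 200000 seconds
Delay in ms = 1000 * 1000 / 200000
Delay = 5.0000 ms
Rounded to 2 dp = 5.00 ms

5.00


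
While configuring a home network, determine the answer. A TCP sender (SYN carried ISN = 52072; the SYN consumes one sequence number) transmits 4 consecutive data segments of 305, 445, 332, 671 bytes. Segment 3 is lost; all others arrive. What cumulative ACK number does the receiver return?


SYN uses sequence number 52072; first data byte = ISN + 1 = 52073.
Segment 1: SEQ = 52073, len = 305 B, covers [52073, 52377]
Segment 2: SEQ = 52378, len = 445 B, covers [52378, 52822]
Segment 3: SEQ = 52823, len = 332 B, covers [52823, 53154] [LOST]
Segment 4: SEQ = 53155, len = 671 B, covers [53155, 53825]
In-order data received: bytes [52073, 52822] (segments 1..2).
Segment 3 missing -> gap begins at byte 52823; later segments buffered out of order.
Cumulative ACK = next expected in-order byte = 52073 + 305 + 445 = 52823

52823


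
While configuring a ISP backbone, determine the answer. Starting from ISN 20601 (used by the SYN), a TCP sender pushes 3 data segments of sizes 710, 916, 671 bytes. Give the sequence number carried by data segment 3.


The SYN occupies sequence number ISN = 20601, so the first data byte is ISN + 1 = 20602.
SEQ of data segment i = (ISN + 1) + sum of payload sizes of segments 1..i-1.
Segment 1: SEQ = 20602, payload = 710 bytes
Segment 2: SEQ = 21312, payload = 916 bytes
Segment 3: SEQ = 22228, payload = 671 bytes
SEQ of segment 3 = 20602 + 710 + 916 = 22228

22228


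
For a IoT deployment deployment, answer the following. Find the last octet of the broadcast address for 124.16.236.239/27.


Given: IP = 124.16.236.239, prefix = /27
Host bits = 32 - 27 = 5
Network last octet = 239 AND mask = 224
Host part size = 2^5 - 1 = 31
Broadcast last octet = 224 OR 31 = 255

255


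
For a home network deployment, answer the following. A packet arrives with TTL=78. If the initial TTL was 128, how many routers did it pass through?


Given: initial TTL = 128, received TTL = 78
Hops = initial TTL - received TTL
Hops = 128 - 78 = 50

50


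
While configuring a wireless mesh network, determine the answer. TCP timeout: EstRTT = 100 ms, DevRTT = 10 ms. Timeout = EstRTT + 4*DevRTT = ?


Given: EstRTT = 100 ms, DevRTT = 10 ms
Timeout = EstRTT + 4 * DevRTT
4 * DevRTT = 4 * 10 = 40
Timeout = 100 + 40 = 140 ms

140


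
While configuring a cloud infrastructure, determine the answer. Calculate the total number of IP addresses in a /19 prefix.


Given: CIDR prefix /19
Host bits = 32 - 19 = 13
Total addresses = 2^13 = 8192

8192


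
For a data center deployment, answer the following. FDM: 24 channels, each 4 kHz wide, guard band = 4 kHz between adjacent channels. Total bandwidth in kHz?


Given: 24 channels, 4 kHz each, guard = 4 kHz
Channel bandwidth = 24 * 4 = 96 kHz
Guard bands = 23 gaps * 4 kHz = 92 kHz
Total = 96 + 92 = 188 kHz

188


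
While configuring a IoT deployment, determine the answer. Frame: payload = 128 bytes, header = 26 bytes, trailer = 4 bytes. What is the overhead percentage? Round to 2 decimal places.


Given: payload = 128 B, header = 26 B, trailer = 4 B
Overhead bytes = header + trailer = 26 + 4 = 30
Total frame = payload + overhead = 128 + 30 = 158
Overhead % = 30 / 158 * 100 = 18.9873% -> 18.99% (2 dp)

18.99


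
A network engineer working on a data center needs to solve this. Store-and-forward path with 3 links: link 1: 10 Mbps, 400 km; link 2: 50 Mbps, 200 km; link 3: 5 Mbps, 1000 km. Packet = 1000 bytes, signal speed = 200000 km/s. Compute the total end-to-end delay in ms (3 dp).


Packet = 1000 bytes = 8000 bits. Store-and-forward: sum (t_trans + t_prop) per link.
Link 1: t_trans = 8000/(10*10^6) s = 0.8000 ms; t_prop = 400/200000 s = 2.0000 ms; subtotal = 2.8000 ms
Link 2: t_trans = 8000/(50*10^6) s = 0.1600 ms; t_prop = 200/200000 s = 1.0000 ms; subtotal = 1.1600 ms
Link 3: t_trans = 8000/(5*10^6) s = 1.6000 ms; t_prop = 1000/200000 s = 5.0000 ms; subtotal = 6.6000 ms
End-to-end = 2.8000 + 1.1600 + 6.6000 = 10.5600 ms -> 10.560 ms (3 dp)

10.560


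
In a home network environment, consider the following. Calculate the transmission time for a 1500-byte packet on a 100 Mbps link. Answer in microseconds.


Given: packet = 1500 bytes, bandwidth = 100 Mbps
Packet in bits = 1500 * 8 = 12000 bits
Bandwidth = 100 * 10^6 = 100000000 bps
Time = 12000 / 100000000 seconds
Time in us = 12000 * 10^6 / 100000000 = 120

120


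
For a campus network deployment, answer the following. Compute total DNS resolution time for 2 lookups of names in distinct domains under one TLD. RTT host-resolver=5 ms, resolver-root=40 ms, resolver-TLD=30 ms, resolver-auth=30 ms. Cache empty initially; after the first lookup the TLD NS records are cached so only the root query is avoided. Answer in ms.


Lookup 1 (cold cache): local + root + TLD + auth = 5 + 40 + 30 + 30 = 105 ms
Lookups 2..2 (TLD NS cached -> skip root; new domain -> still ask TLD and auth): local + TLD + auth = 5 + 30 + 30 = 65 ms each
Remaining 1 lookups: 1 * 65 = 65 ms
Total = 105 + 65 = 170 ms

170


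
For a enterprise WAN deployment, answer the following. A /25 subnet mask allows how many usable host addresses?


Given: subnet mask /25
Host bits = 32 - 25 = 7
Total addresses = 2^7 = 128
Usable hosts = 128 - 2 (network + broadcast) = 126

126


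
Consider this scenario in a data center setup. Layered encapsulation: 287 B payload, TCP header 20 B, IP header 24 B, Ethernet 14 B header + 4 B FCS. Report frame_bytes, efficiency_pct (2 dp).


TCP segment = 287 + 20 = 307 B
IP packet = 307 + 24 = 331 B
Ethernet frame = 331 + 14 + 4 = 349 B
Efficiency = app / frame = 287 / 349 = 0.822350 = 82.2350% -> 82.23% (2 dp)

349, 82.23


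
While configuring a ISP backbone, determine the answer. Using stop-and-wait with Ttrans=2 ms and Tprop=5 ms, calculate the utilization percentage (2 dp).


Given: Ttrans = 2 ms, Tprop = 5 ms
RTT = 2 * Tprop = 2 * 5 = 10 ms
U = Ttrans / (Ttrans + RTT)
U = 2 / (2 + 10)
U = 2 / 12 = 0.166667
U% = 16.67%

16.67


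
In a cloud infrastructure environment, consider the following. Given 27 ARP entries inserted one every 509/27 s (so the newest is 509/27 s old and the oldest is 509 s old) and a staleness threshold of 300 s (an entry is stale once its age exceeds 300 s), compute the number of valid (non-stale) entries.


Ages are k * 509/27 s for k = 1..27 (spacing = 18.8519 s).
Entry k is valid iff k * 509/27 <= 300 iff k <= 27 * 300 / 509 = 15.9136
n_valid = floor(15.9136) = 15
(n_stale = 27 - 15 = 12)

15


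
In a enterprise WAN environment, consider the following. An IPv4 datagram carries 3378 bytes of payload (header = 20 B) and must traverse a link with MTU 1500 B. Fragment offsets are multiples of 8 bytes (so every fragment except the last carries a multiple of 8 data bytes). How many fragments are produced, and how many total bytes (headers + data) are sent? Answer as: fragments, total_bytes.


Max data per non-final fragment = floor((MTU - header)/8)*8 = floor((1500 - 20)/8)*8 = floor(1480/8)*8 = 1480 B
Final fragment needs no 8-byte alignment: it can carry up to MTU - header = 1480 B
Non-final fragments needed = ceil((payload - 1480) / 1480) = ceil(1898/1480) = ceil(1.2824) = 2
Number of fragments = 2 + 1 = 3
Fragment sizes (data): 2 * 1480 B + 418 B (last, 418 <= 1480 OK)
Total bytes sent = payload + n_frags * header = 3378 + 3*20 = 3378 + 60 = 3438 B

3, 3438


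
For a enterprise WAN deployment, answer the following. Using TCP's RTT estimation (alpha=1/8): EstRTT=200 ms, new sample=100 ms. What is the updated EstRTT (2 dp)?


Given: EstRTT = 200 ms, SampleRTT = 100 ms, alpha = 1/8
New EstRTT = (1 - alpha) * EstRTT + alpha * SampleRTT
(7/8) * 200 = 175
(1/8) * 100 = 12.5
New EstRTT = 175 + 12.5 = 187.5 ms -> 187.50 ms (2 dp)

187.50


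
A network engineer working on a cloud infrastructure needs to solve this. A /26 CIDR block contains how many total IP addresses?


Given: CIDR prefix /26
Host bits = 32 - 26 = 6
Total addresses = 2^6 = 64

64


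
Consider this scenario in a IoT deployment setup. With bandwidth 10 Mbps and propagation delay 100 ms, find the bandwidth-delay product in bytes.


Given: bandwidth = 10 Mbps, delay = 100 ms
BDP in bits = 10 * 10^6 * 100 / 1000
BDP in bits = 1000000
BDP in bytes = 1000000 / 8 = 125000

125000


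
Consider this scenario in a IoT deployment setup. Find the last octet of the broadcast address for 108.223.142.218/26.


Given: IP = 108.223.142.218, prefix = /26
Host bits = 32 - 26 = 6
Network last octet = 218 AND mask = 192
Host part size = 2^6 - 1 = 63
Broadcast last octet = 192 OR 63 = 255

255


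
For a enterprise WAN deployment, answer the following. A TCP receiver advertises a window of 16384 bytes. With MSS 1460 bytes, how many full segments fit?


Given: RWND = 16384 bytes, MSS = 1460 bytes
Full segments = floor(RWND / MSS)
Full segments = floor(16384 / 1460)
Full segments = floor(11.2219) = 11

11


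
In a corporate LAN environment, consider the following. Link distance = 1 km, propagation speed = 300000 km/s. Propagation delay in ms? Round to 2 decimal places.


Given: distance = 1 km, speed = 300000 km/s
Delay = distance / speed = 1 / 300000 seconds
Delay in ms = 1 * 1000 / 300000
Delay = 0.0033 ms
Rounded to 2 dp = 0.00 ms

0.00


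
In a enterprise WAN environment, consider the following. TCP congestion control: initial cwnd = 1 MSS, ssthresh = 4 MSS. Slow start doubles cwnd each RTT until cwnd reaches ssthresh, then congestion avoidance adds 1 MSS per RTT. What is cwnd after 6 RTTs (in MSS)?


RTT 0: cwnd = 1 MSS (initial)
RTT 1: cwnd = 2 MSS (slow start, doubled)
RTT 2: cwnd = 4 MSS (slow start, doubled)
RTT 3: cwnd = 5 MSS (congestion avoidance, +1)
RTT 4: cwnd = 6 MSS (congestion avoidance, +1)
RTT 5: cwnd = 7 MSS (congestion avoidance, +1)
RTT 6: cwnd = 8 MSS (congestion avoidance, +1)

8


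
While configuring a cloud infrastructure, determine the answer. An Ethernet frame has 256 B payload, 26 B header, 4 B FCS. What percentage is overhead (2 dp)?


Given: payload = 256 B, header = 26 B, trailer = 4 B
Overhead bytes = header + trailer = 26 + 4 = 30
Total frame = payload + overhead = 256 + 30 = 286
Overhead % = 30 / 286 * 100 = 10.4895% -> 10.49% (2 dp)

10.49


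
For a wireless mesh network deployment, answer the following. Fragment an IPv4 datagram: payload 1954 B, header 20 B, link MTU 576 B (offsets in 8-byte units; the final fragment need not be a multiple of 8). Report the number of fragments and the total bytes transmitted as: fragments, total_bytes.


Max data per non-final fragment = floor((MTU - header)/8)*8 = floor((576 - 20)/8)*8 = floor(556/8)*8 = 552 B
Final fragment needs no 8-byte alignment: it can carry up to MTU - header = 556 B
Non-final fragments needed = ceil((payload - 556) / 552) = ceil(1398/552) = ceil(2.5326) = 3
Number of fragments = 3 + 1 = 4
Fragment sizes (data): 3 * 552 B + 298 B (last, 298 <= 556 OK)
Total bytes sent = payload + n_frags * header = 1954 + 4*20 = 1954 + 80 = 2034 B

4, 2034


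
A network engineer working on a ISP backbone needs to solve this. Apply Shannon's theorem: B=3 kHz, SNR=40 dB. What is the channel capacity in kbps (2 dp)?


Given: B = 3 kHz, SNR = 40 dB
SNR linear = 10^(40/10) = 10000
1 + SNR = 10001
log2(10001) = 13.2878566418
C = 3 * 1000 * 13.2878566418 = 39863.5699 bps
C = 39.863570 kbps -> 39.86 kbps (2 dp)

39.86


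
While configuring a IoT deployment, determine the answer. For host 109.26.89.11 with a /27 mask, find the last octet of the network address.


Given: IP = 109.26.89.11, prefix = /27
Subnet mask = 255.255.255.224
Last octet of IP: 11
Last octet of mask: 224
Network last octet = 11 AND 224 = 0

0


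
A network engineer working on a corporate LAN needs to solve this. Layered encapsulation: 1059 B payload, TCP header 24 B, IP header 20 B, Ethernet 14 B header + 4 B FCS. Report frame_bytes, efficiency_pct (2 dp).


TCP segment = 1059 + 24 = 1083 B
IP packet = 1083 + 20 = 1103 B
Ethernet frame = 1103 + 14 + 4 = 1121 B
Efficiency = app / frame = 1059 / 1121 = 0.944692 = 94.4692% -> 94.47% (2 dp)

1121, 94.47


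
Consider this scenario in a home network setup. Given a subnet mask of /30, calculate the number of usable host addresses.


Given: subnet mask /30
Host bits = 32 - 30 = 2
Total addresses = 2^2 = 4
Usable hosts = 4 - 2 (network + broadcast) = 2

2


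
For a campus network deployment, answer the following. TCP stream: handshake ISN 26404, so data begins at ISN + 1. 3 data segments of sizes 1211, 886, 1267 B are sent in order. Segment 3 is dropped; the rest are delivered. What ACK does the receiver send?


SYN uses sequence number 26404; first data byte = ISN + 1 = 26405.
Segment 1: SEQ = 26405, len = 1211 B, covers [26405, 27615]
Segment 2: SEQ = 27616, len = 886 B, covers [27616, 28501]
Segment 3: SEQ = 28502, len = 1267 B, covers [28502, 29768] [LOST]
In-order data received: bytes [26405, 28501] (segments 1..2).
Segment 3 missing -> gap begins at byte 28502.
Cumulative ACK = next expected in-order byte = 26405 + 1211 + 886 = 28502

28502


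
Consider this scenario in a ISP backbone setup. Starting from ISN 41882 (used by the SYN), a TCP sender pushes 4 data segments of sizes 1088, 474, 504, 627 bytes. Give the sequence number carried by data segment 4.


The SYN occupies sequence number ISN = 41882, so the first data byte is ISN + 1 = 41883.
SEQ of data segment i = (ISN + 1) + sum of payload sizes of segments 1..i-1.
Segment 1: SEQ = 41883, payload = 1088 bytes
Segment 2: SEQ = 42971, payload = 474 bytes
Segment 3: SEQ = 43445, payload = 504 bytes
Segment 4: SEQ = 43949, payload = 627 bytes
SEQ of segment 4 = 41883 + 1088 + 474 + 504 = 43949

43949


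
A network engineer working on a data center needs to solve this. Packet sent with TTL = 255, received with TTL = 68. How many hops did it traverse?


Given: initial TTL = 255, received TTL = 68
Hops = initial TTL - received TTL
Hops = 255 - 68 = 187

187


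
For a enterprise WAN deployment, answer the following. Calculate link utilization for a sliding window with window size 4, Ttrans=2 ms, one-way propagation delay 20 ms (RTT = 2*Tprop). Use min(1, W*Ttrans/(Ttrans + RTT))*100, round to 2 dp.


Given: W = 4, Ttrans = 2 ms, RTT = 40 ms (= 2 * Tprop, Tprop = 20 ms)
Cycle time = Ttrans + RTT = 2 + 40 = 42 ms (first packet sent until its ACK returns)
W * Ttrans = 4 * 2 = 8 ms of sending per cycle
W * Ttrans / (Ttrans + RTT) = 8 / 42 = 0.190476
U = min(1, 0.190476) = 0.190476
U% = 19.05%

19.05


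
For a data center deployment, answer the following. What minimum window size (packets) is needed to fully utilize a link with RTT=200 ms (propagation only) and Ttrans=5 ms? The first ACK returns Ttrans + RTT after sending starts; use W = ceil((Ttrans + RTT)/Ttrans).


Given: Ttrans = 5 ms, RTT = 200 ms (= 2 * Tprop, Tprop = 100 ms)
Time until first ACK returns = Ttrans + RTT = 5 + 200 = 205 ms
Need W * Ttrans >= Ttrans + RTT  ->  W >= (Ttrans + RTT) / Ttrans
(Ttrans + RTT) / Ttrans = 205 / 5 = 41
W_min = ceil(41) = 41

41


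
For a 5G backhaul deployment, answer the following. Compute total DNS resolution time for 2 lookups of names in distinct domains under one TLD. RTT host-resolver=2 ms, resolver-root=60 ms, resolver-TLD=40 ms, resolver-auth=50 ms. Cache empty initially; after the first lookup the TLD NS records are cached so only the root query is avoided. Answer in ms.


Lookup 1 (cold cache): local + root + TLD + auth = 2 + 60 + 40 + 50 = 152 ms
Lookups 2..2 (TLD NS cached -> skip root; new domain -> still ask TLD and auth): local + TLD + auth = 2 + 40 + 50 = 92 ms each
Remaining 1 lookups: 1 * 92 = 92 ms
Total = 152 + 92 = 244 ms

244


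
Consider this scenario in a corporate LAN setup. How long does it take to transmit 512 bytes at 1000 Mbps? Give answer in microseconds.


Given: packet = 512 bytes, bandwidth = 1000 Mbps
Packet in bits = 512 * 8 = 4096 bits
Bandwidth = 1000 * 10^6 = 1000000000 bps
Time = 4096 / 1000000000 seconds
Time in us = 4096 * 10^6 / 1000000000 = 4.096

4.096


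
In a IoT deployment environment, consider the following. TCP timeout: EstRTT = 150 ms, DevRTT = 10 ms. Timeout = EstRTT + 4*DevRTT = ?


Given: EstRTT = 150 ms, DevRTT = 10 ms
Timeout = EstRTT + 4 * DevRTT
4 * DevRTT = 4 * 10 = 40
Timeout = 150 + 40 = 190 ms

190


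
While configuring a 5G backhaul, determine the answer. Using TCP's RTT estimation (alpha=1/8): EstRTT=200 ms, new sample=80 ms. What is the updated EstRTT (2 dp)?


Given: EstRTT = 200 ms, SampleRTT = 80 ms, alpha = 1/8
New EstRTT = (1 - alpha) * EstRTT + alpha * SampleRTT
(7/8) * 200 = 175
(1/8) * 80 = 10
New EstRTT = 175 + 10 = 185 ms -> 185.00 ms (2 dp)

185.00


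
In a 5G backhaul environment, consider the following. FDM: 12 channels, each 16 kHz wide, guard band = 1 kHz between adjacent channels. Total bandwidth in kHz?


Given: 12 channels, 16 kHz each, guard = 1 kHz
Channel bandwidth = 12 * 16 = 192 kHz
Guard bands = 11 gaps * 1 kHz = 11 kHz
Total = 192 + 11 = 203 kHz

203


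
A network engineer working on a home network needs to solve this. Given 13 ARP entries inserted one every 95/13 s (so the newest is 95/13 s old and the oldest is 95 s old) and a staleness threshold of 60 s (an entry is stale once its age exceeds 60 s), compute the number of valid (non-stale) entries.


Ages are k * 95/13 s for k = 1..13 (spacing = 7.3077 s).
Entry k is valid iff k * 95/13 <= 60 iff k <= 13 * 60 / 95 = 8.2105
n_valid = floor(8.2105) = 8
(n_stale = 13 - 8 = 5)

8


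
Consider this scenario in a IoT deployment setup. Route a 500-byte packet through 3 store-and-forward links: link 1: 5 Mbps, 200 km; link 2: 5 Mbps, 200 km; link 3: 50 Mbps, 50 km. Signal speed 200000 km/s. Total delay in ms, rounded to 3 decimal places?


Packet = 500 bytes = 4000 bits. Store-and-forward: sum (t_trans + t_prop) per link.
Link 1: t_trans = 4000/(5*10^6) s = 0.8000 ms; t_prop = 200/200000 s = 1.0000 ms; subtotal = 1.8000 ms
Link 2: t_trans = 4000/(5*10^6) s = 0.8000 ms; t_prop = 200/200000 s = 1.0000 ms; subtotal = 1.8000 ms
Link 3: t_trans = 4000/(50*10^6) s = 0.0800 ms; t_prop = 50/200000 s = 0.2500 ms; subtotal = 0.3300 ms
End-to-end = 1.8000 + 1.8000 + 0.3300 = 3.9300 ms -> 3.930 ms (3 dp)

3.930
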